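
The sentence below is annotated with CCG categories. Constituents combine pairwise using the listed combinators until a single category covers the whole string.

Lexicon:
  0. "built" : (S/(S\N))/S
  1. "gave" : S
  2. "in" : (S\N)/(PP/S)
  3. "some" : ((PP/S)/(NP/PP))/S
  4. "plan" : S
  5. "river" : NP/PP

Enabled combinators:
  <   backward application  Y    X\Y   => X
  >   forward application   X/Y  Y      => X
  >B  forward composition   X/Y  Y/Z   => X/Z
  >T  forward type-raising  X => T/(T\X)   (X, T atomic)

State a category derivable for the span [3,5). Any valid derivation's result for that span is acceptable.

(PP/S)/(NP/PP)

[0,6] S   >
  [0,2] S/(S\N)   >
    [0,1] "built" : (S/(S\N))/S
    [1,2] "gave" : S
  [2,6] S\N   >
    [2,3] "in" : (S\N)/(PP/S)
    [3,6] PP/S   >
      [3,5] (PP/S)/(NP/PP)   >
        [3,4] "some" : ((PP/S)/(NP/PP))/S
        [4,5] "plan" : S
      [5,6] "river" : NP/PP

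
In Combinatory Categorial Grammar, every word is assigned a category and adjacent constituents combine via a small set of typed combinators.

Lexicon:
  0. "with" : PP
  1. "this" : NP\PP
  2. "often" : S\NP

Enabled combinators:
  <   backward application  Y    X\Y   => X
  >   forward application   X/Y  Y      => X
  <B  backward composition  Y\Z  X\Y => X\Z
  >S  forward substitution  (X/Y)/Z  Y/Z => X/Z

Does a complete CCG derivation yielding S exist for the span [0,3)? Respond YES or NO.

[0,3] S   <
  [0,1] "with" : PP
  [1,3] S\PP   <B
    [1,2] "this" : NP\PP
    [2,3] "often" : S\NP

YES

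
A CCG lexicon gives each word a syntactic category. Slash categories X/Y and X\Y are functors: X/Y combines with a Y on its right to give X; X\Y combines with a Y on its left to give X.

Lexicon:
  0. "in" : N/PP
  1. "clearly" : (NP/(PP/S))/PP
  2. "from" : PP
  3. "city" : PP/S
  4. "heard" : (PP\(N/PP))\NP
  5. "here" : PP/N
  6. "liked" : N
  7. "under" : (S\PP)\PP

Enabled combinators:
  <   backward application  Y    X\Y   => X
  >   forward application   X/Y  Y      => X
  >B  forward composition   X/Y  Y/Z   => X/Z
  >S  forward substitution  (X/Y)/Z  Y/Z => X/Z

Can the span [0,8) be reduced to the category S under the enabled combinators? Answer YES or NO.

[0,8] S   <
  [0,5] PP   <
    [0,1] "in" : N/PP
    [1,5] PP\(N/PP)   <
      [1,4] NP   >
        [1,3] NP/(PP/S)   >
          [1,2] "clearly" : (NP/(PP/S))/PP
          [2,3] "from" : PP
        [3,4] "city" : PP/S
      [4,5] "heard" : (PP\(N/PP))\NP
  [5,8] S\PP   <
    [5,7] PP   >
      [5,6] "here" : PP/N
      [6,7] "liked" : N
    [7,8] "under" : (S\PP)\PP

YES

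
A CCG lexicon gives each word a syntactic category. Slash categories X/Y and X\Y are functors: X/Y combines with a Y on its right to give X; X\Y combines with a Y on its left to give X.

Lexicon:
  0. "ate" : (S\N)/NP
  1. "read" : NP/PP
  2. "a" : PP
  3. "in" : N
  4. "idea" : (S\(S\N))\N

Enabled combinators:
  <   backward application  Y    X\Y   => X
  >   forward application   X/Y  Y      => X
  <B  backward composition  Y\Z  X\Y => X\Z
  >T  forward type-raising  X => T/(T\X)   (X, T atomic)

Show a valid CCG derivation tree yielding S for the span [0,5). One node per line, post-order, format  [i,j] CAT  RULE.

[0,1] (S\N)/NP  lex  "ate"
[1,2] NP/PP  lex  "read"
[2,3] PP  lex  "a"
[1,3] NP  >  k=2
[0,3] S\N  >  k=1
[3,4] N  lex  "in"
[4,5] (S\(S\N))\N  lex  "idea"
[3,5] S\(S\N)  <  k=4
[0,5] S  <  k=3

[0,5] S   <
  [0,3] S\N   >
    [0,1] "ate" : (S\N)/NP
    [1,3] NP   >
      [1,2] "read" : NP/PP
      [2,3] "a" : PP
  [3,5] S\(S\N)   <
    [3,4] "in" : N
    [4,5] "idea" : (S\(S\N))\N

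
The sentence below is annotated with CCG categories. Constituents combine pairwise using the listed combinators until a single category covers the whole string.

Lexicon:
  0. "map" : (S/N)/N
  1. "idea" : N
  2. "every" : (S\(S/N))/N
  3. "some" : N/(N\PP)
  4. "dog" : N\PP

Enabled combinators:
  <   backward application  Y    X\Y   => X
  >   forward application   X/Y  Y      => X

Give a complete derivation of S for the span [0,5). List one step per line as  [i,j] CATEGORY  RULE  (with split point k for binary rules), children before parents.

[0,5] S   <
  [0,2] S/N   >
    [0,1] "map" : (S/N)/N
    [1,2] "idea" : N
  [2,5] S\(S/N)   >
    [2,3] "every" : (S\(S/N))/N
    [3,5] N   >
      [3,4] "some" : N/(N\PP)
      [4,5] "dog" : N\PP

[0,1] (S/N)/N  lex  "map"
[1,2] N  lex  "idea"
[0,2] S/N  >  k=1
[2,3] (S\(S/N))/N  lex  "every"
[3,4] N/(N\PP)  lex  "some"
[4,5] N\PP  lex  "dog"
[3,5] N  >  k=4
[2,5] S\(S/N)  >  k=3
[0,5] S  <  k=2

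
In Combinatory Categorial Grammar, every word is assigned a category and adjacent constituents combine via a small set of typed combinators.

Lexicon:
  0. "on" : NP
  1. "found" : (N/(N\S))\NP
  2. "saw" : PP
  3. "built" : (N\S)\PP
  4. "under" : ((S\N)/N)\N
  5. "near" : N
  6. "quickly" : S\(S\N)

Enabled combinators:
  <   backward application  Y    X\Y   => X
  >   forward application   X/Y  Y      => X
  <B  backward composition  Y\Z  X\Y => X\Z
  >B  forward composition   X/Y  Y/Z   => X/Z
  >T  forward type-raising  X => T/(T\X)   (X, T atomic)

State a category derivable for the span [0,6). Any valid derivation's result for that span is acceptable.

S\N

[0,7] S   <
  [0,6] S\N   >
    [0,5] (S\N)/N   <
      [0,4] N   >
        [0,2] N/(N\S)   <
          [0,1] "on" : NP
          [1,2] "found" : (N/(N\S))\NP
        [2,4] N\S   <
          [2,3] "saw" : PP
          [3,4] "built" : (N\S)\PP
      [4,5] "under" : ((S\N)/N)\N
    [5,6] "near" : N
  [6,7] "quickly" : S\(S\N)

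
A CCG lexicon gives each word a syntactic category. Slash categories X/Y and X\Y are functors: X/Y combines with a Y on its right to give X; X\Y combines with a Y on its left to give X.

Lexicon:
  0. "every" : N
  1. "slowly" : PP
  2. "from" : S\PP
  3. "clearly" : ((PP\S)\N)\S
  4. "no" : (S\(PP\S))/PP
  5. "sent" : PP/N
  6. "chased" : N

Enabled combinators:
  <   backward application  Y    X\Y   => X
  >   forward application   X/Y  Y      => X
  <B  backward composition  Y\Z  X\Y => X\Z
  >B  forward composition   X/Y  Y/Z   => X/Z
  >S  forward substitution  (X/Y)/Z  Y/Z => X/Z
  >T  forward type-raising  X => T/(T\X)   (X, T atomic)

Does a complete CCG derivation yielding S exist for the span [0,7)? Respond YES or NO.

[0,7] S   <
  [0,1] "every" : N
  [1,7] S\N   <B
    [1,4] (PP\S)\N   <
      [1,3] S   <
        [1,2] "slowly" : PP
        [2,3] "from" : S\PP
      [3,4] "clearly" : ((PP\S)\N)\S
    [4,7] S\(PP\S)   >
      [4,5] "no" : (S\(PP\S))/PP
      [5,7] PP   >
        [5,6] "sent" : PP/N
        [6,7] "chased" : N

YES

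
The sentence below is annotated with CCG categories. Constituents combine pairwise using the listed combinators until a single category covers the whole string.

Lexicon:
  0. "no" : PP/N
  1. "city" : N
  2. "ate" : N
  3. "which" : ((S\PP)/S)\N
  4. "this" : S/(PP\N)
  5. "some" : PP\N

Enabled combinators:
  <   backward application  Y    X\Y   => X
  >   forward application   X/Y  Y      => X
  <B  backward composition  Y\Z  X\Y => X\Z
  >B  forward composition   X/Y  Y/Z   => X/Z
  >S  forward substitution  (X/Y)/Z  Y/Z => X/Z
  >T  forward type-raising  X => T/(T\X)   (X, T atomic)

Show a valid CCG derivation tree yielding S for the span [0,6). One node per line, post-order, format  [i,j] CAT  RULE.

[0,1] PP/N  lex  "no"
[1,2] N  lex  "city"
[0,2] PP  >  k=1
[2,3] N  lex  "ate"
[3,4] ((S\PP)/S)\N  lex  "which"
[2,4] (S\PP)/S  <  k=3
[4,5] S/(PP\N)  lex  "this"
[5,6] PP\N  lex  "some"
[4,6] S  >  k=5
[2,6] S\PP  >  k=4
[0,6] S  <  k=2

[0,6] S   <
  [0,2] PP   >
    [0,1] "no" : PP/N
    [1,2] "city" : N
  [2,6] S\PP   >
    [2,4] (S\PP)/S   <
      [2,3] "ate" : N
      [3,4] "which" : ((S\PP)/S)\N
    [4,6] S   >
      [4,5] "this" : S/(PP\N)
      [5,6] "some" : PP\N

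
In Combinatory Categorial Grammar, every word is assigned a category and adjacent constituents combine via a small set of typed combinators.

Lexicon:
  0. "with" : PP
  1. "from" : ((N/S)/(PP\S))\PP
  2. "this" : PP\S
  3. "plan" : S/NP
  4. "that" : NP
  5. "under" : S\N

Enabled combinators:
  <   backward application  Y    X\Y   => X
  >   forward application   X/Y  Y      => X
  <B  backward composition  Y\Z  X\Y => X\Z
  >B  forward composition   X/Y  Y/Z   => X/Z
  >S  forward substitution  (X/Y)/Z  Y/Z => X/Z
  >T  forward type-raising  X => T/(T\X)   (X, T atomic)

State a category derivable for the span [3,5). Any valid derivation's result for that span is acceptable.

[0,6] S   <
  [0,5] N   >
    [0,3] N/S   >
      [0,2] (N/S)/(PP\S)   <
        [0,1] "with" : PP
        [1,2] "from" : ((N/S)/(PP\S))\PP
      [2,3] "this" : PP\S
    [3,5] S   >
      [3,4] "plan" : S/NP
      [4,5] "that" : NP
  [5,6] "under" : S\N

S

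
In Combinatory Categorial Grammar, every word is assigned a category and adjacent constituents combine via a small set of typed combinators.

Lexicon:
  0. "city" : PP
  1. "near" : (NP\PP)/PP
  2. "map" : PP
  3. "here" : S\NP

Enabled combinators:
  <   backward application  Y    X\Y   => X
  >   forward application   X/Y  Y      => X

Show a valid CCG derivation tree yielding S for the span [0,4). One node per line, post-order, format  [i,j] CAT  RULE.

[0,4] S   <
  [0,3] NP   <
    [0,1] "city" : PP
    [1,3] NP\PP   >
      [1,2] "near" : (NP\PP)/PP
      [2,3] "map" : PP
  [3,4] "here" : S\NP

[0,1] PP  lex  "city"
[1,2] (NP\PP)/PP  lex  "near"
[2,3] PP  lex  "map"
[1,3] NP\PP  >  k=2
[0,3] NP  <  k=1
[3,4] S\NP  lex  "here"
[0,4] S  <  k=3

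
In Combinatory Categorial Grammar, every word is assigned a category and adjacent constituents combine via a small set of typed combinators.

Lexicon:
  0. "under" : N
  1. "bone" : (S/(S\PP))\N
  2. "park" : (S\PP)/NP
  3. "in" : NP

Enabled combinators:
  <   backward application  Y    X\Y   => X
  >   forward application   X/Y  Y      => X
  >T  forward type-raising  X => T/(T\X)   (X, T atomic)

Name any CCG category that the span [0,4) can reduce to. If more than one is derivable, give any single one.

[0,4] S   >
  [0,2] S/(S\PP)   <
    [0,1] "under" : N
    [1,2] "bone" : (S/(S\PP))\N
  [2,4] S\PP   >
    [2,3] "park" : (S\PP)/NP
    [3,4] "in" : NP

S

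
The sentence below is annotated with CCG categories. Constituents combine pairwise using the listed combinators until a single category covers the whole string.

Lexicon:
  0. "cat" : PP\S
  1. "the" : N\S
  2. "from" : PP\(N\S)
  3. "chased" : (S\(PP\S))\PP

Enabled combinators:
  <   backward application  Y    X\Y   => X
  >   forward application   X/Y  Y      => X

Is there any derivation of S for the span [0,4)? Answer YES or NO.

YES

[0,4] S   <
  [0,1] "cat" : PP\S
  [1,4] S\(PP\S)   <
    [1,3] PP   <
      [1,2] "the" : N\S
      [2,3] "from" : PP\(N\S)
    [3,4] "chased" : (S\(PP\S))\PP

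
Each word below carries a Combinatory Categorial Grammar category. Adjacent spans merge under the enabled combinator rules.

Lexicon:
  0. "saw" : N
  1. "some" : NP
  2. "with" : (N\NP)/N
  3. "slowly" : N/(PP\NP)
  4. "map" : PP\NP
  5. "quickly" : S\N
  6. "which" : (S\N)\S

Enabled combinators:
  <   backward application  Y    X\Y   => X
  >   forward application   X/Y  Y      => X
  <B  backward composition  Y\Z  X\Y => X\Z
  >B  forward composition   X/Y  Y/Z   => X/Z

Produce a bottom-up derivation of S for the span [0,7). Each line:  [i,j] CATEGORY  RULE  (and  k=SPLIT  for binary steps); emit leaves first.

[0,7] S   <
  [0,1] "saw" : N
  [1,7] S\N   <
    [1,6] S   <
      [1,2] "some" : NP
      [2,6] S\NP   <B
        [2,5] N\NP   >
          [2,3] "with" : (N\NP)/N
          [3,5] N   >
            [3,4] "slowly" : N/(PP\NP)
            [4,5] "map" : PP\NP
        [5,6] "quickly" : S\N
    [6,7] "which" : (S\N)\S

[0,1] N  lex  "saw"
[1,2] NP  lex  "some"
[2,3] (N\NP)/N  lex  "with"
[3,4] N/(PP\NP)  lex  "slowly"
[4,5] PP\NP  lex  "map"
[3,5] N  >  k=4
[2,5] N\NP  >  k=3
[5,6] S\N  lex  "quickly"
[2,6] S\NP  <B  k=5
[1,6] S  <  k=2
[6,7] (S\N)\S  lex  "which"
[1,7] S\N  <  k=6
[0,7] S  <  k=1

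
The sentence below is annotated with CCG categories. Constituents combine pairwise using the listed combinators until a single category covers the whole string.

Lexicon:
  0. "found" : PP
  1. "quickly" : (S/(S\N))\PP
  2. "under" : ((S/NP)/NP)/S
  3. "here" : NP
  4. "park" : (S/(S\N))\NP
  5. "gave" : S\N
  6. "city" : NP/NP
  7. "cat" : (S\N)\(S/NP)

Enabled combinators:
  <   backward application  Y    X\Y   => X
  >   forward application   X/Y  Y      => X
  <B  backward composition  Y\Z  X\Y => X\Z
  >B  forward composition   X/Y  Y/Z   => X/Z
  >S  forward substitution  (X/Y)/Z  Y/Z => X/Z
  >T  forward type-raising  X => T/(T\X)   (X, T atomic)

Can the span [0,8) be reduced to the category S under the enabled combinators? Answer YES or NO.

YES

[0,8] S   >
  [0,2] S/(S\N)   <
    [0,1] "found" : PP
    [1,2] "quickly" : (S/(S\N))\PP
  [2,8] S\N   <
    [2,7] S/NP   >S
      [2,6] (S/NP)/NP   >
        [2,3] "under" : ((S/NP)/NP)/S
        [3,6] S   >
          [3,5] S/(S\N)   <
            [3,4] "here" : NP
            [4,5] "park" : (S/(S\N))\NP
          [5,6] "gave" : S\N
      [6,7] "city" : NP/NP
    [7,8] "cat" : (S\N)\(S/NP)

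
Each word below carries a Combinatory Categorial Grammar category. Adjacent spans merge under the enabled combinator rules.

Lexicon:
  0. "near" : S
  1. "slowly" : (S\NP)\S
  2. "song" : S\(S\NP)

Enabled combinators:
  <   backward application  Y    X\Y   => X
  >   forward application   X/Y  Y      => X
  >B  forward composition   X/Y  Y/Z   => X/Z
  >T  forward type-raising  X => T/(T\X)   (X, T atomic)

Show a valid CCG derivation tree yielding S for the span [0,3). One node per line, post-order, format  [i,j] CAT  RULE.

[0,3] S   <
  [0,2] S\NP   <
    [0,1] "near" : S
    [1,2] "slowly" : (S\NP)\S
  [2,3] "song" : S\(S\NP)

[0,1] S  lex  "near"
[1,2] (S\NP)\S  lex  "slowly"
[0,2] S\NP  <  k=1
[2,3] S\(S\NP)  lex  "song"
[0,3] S  <  k=2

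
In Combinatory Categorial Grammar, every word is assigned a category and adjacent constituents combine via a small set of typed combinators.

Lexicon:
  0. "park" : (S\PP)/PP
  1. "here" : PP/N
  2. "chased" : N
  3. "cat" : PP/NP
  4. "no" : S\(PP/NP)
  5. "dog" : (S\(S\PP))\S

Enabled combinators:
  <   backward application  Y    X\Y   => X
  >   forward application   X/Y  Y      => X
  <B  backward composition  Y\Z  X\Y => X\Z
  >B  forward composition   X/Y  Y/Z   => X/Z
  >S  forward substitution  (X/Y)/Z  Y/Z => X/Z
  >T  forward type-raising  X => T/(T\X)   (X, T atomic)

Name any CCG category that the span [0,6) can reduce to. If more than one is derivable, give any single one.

S

[0,6] S   <
  [0,3] S\PP   >
    [0,1] "park" : (S\PP)/PP
    [1,3] PP   >
      [1,2] "here" : PP/N
      [2,3] "chased" : N
  [3,6] S\(S\PP)   <
    [3,5] S   <
      [3,4] "cat" : PP/NP
      [4,5] "no" : S\(PP/NP)
    [5,6] "dog" : (S\(S\PP))\S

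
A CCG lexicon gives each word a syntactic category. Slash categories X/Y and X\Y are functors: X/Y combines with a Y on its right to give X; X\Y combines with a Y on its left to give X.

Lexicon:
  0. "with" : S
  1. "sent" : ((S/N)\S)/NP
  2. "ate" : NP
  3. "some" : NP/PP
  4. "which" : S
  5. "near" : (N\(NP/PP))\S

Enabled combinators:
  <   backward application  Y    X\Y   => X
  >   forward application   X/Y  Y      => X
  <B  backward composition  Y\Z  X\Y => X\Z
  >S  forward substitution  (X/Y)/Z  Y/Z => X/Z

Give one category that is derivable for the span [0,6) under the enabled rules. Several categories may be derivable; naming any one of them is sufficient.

S

[0,6] S   >
  [0,3] S/N   <
    [0,1] "with" : S
    [1,3] (S/N)\S   >
      [1,2] "sent" : ((S/N)\S)/NP
      [2,3] "ate" : NP
  [3,6] N   <
    [3,4] "some" : NP/PP
    [4,6] N\(NP/PP)   <
      [4,5] "which" : S
      [5,6] "near" : (N\(NP/PP))\S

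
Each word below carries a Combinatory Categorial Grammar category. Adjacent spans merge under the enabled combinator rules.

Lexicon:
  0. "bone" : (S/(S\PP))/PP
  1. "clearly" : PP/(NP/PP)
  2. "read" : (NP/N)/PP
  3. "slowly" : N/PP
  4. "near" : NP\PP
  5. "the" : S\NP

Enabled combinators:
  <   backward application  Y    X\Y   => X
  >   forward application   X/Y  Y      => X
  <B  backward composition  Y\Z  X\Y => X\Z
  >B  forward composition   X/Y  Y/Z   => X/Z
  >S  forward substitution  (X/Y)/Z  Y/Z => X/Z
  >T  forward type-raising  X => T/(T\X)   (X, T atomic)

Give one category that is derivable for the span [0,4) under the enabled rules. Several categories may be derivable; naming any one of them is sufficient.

[0,6] S   >
  [0,4] S/(S\PP)   >
    [0,1] "bone" : (S/(S\PP))/PP
    [1,4] PP   >
      [1,2] "clearly" : PP/(NP/PP)
      [2,4] NP/PP   >S
        [2,3] "read" : (NP/N)/PP
        [3,4] "slowly" : N/PP
  [4,6] S\PP   <B
    [4,5] "near" : NP\PP
    [5,6] "the" : S\NP

S/(S\PP)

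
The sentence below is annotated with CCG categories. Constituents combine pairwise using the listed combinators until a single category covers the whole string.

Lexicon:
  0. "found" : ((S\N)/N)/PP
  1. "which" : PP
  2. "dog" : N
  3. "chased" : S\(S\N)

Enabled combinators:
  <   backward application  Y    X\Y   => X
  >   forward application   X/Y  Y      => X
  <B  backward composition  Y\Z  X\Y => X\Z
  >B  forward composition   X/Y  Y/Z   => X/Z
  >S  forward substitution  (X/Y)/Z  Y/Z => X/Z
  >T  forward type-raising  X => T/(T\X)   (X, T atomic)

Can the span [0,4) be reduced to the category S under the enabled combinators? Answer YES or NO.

YES

[0,4] S   <
  [0,3] S\N   >
    [0,2] (S\N)/N   >
      [0,1] "found" : ((S\N)/N)/PP
      [1,2] "which" : PP
    [2,3] "dog" : N
  [3,4] "chased" : S\(S\N)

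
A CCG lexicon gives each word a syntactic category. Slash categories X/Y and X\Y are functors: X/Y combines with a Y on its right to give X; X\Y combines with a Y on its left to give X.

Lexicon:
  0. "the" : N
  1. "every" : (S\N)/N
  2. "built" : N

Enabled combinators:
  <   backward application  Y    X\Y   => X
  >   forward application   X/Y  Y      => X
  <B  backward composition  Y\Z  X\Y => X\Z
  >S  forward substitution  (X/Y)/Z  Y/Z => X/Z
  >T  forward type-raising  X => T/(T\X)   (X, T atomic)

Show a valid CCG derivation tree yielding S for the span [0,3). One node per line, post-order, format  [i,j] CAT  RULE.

[0,3] S   <
  [0,1] "the" : N
  [1,3] S\N   >
    [1,2] "every" : (S\N)/N
    [2,3] "built" : N

[0,1] N  lex  "the"
[1,2] (S\N)/N  lex  "every"
[2,3] N  lex  "built"
[1,3] S\N  >  k=2
[0,3] S  <  k=1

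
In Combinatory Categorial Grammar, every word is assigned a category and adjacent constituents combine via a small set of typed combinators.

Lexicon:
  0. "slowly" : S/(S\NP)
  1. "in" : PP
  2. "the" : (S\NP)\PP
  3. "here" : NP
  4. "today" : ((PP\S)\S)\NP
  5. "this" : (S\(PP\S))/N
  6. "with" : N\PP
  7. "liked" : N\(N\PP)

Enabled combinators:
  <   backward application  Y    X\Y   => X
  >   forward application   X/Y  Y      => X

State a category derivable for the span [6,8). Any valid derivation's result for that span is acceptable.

N

[0,8] S   <
  [0,5] PP\S   <
    [0,3] S   >
      [0,1] "slowly" : S/(S\NP)
      [1,3] S\NP   <
        [1,2] "in" : PP
        [2,3] "the" : (S\NP)\PP
    [3,5] (PP\S)\S   <
      [3,4] "here" : NP
      [4,5] "today" : ((PP\S)\S)\NP
  [5,8] S\(PP\S)   >
    [5,6] "this" : (S\(PP\S))/N
    [6,8] N   <
      [6,7] "with" : N\PP
      [7,8] "liked" : N\(N\PP)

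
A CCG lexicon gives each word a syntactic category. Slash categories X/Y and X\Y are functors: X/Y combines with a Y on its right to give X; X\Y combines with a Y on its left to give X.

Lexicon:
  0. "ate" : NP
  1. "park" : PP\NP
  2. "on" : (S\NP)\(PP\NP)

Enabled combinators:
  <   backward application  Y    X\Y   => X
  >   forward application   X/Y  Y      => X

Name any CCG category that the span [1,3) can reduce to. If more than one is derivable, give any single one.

[0,3] S   <
  [0,1] "ate" : NP
  [1,3] S\NP   <
    [1,2] "park" : PP\NP
    [2,3] "on" : (S\NP)\(PP\NP)

S\NP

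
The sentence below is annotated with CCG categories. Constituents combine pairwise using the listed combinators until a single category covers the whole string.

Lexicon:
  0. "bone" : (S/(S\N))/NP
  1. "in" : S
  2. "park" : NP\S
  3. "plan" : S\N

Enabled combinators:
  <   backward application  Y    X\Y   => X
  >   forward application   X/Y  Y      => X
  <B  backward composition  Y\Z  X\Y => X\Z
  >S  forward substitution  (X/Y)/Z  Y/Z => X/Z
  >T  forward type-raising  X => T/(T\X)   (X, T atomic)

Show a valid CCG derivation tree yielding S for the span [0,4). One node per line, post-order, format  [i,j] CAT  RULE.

[0,4] S   >
  [0,3] S/(S\N)   >
    [0,1] "bone" : (S/(S\N))/NP
    [1,3] NP   <
      [1,2] "in" : S
      [2,3] "park" : NP\S
  [3,4] "plan" : S\N

[0,1] (S/(S\N))/NP  lex  "bone"
[1,2] S  lex  "in"
[2,3] NP\S  lex  "park"
[1,3] NP  <  k=2
[0,3] S/(S\N)  >  k=1
[3,4] S\N  lex  "plan"
[0,4] S  >  k=3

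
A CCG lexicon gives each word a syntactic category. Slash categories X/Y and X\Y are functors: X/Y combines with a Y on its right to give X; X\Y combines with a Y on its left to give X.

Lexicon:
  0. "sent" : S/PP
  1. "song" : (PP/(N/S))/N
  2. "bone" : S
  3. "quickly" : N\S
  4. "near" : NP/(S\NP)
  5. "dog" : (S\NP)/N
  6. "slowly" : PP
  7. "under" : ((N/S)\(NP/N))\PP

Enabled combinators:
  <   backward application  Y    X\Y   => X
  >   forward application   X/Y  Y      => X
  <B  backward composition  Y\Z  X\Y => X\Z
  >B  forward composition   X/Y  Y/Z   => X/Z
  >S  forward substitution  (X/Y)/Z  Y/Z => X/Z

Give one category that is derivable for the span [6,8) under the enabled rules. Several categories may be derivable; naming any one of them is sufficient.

(N/S)\(NP/N)

[0,8] S   >
  [0,1] "sent" : S/PP
  [1,8] PP   >
    [1,4] PP/(N/S)   >
      [1,2] "song" : (PP/(N/S))/N
      [2,4] N   <
        [2,3] "bone" : S
        [3,4] "quickly" : N\S
    [4,8] N/S   <
      [4,6] NP/N   >B
        [4,5] "near" : NP/(S\NP)
        [5,6] "dog" : (S\NP)/N
      [6,8] (N/S)\(NP/N)   <
        [6,7] "slowly" : PP
        [7,8] "under" : ((N/S)\(NP/N))\PP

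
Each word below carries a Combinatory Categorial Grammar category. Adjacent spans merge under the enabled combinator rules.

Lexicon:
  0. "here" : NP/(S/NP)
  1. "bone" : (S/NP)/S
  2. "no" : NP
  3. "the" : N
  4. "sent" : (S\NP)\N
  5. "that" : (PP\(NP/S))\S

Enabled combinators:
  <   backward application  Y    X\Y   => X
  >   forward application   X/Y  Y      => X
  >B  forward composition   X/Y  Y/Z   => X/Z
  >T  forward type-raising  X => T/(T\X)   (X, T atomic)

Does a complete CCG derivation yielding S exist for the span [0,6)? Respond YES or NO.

NO

NP/(S/NP) (S/NP)/S NP N (S\NP)\N (PP\(NP/S))\S
CKY chart[0,6] = {N/(N\PP), NP/(NP\PP), PP, PP/(PP\PP), S/(S\PP)}; S ∉ chart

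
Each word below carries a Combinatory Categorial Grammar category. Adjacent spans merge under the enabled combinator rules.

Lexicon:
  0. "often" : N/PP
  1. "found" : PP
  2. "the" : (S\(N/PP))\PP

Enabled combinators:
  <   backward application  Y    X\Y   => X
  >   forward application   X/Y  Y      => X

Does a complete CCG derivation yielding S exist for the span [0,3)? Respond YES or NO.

[0,3] S   <
  [0,1] "often" : N/PP
  [1,3] S\(N/PP)   <
    [1,2] "found" : PP
    [2,3] "the" : (S\(N/PP))\PP

YES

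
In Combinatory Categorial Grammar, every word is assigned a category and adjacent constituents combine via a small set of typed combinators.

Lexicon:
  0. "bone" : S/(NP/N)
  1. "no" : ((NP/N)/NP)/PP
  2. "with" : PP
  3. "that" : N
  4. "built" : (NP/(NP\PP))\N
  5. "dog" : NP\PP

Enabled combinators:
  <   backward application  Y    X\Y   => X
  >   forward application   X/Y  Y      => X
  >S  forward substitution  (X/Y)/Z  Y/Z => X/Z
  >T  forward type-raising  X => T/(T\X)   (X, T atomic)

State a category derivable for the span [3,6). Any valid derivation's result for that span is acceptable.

[0,6] S   >
  [0,1] "bone" : S/(NP/N)
  [1,6] NP/N   >
    [1,3] (NP/N)/NP   >
      [1,2] "no" : ((NP/N)/NP)/PP
      [2,3] "with" : PP
    [3,6] NP   >
      [3,5] NP/(NP\PP)   <
        [3,4] "that" : N
        [4,5] "built" : (NP/(NP\PP))\N
      [5,6] "dog" : NP\PP

NP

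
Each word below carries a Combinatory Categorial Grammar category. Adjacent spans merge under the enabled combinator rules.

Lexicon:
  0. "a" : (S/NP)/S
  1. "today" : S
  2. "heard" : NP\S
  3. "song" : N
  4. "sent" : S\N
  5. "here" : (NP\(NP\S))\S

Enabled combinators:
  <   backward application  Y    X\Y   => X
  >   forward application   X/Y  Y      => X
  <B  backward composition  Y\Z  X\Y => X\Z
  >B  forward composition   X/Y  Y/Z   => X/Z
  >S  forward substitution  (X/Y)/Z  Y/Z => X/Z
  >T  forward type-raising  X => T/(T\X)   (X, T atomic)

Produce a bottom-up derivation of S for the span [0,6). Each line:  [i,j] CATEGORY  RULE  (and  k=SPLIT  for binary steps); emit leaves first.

[0,1] (S/NP)/S  lex  "a"
[1,2] S  lex  "today"
[0,2] S/NP  >  k=1
[2,3] NP\S  lex  "heard"
[3,4] N  lex  "song"
[3,4] S/(S\N)  >T
[4,5] S\N  lex  "sent"
[3,5] S  >  k=4
[5,6] (NP\(NP\S))\S  lex  "here"
[3,6] NP\(NP\S)  <  k=5
[2,6] NP  <  k=3
[0,6] S  >  k=2

[0,6] S   >
  [0,2] S/NP   >
    [0,1] "a" : (S/NP)/S
    [1,2] "today" : S
  [2,6] NP   <
    [2,3] "heard" : NP\S
    [3,6] NP\(NP\S)   <
      [3,5] S   >
        [3,4] S/(S\N)   >T
          [3,4] "song" : N
        [4,5] "sent" : S\N
      [5,6] "here" : (NP\(NP\S))\S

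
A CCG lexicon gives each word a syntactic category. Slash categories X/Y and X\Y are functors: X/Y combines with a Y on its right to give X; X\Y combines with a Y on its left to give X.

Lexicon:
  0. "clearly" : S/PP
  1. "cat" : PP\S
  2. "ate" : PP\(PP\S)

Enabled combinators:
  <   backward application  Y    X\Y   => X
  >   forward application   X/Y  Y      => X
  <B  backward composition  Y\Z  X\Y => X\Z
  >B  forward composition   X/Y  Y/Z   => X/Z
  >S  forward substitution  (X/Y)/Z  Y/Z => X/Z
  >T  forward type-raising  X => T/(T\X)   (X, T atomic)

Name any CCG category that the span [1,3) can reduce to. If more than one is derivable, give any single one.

[0,3] S   >
  [0,1] "clearly" : S/PP
  [1,3] PP   <
    [1,2] "cat" : PP\S
    [2,3] "ate" : PP\(PP\S)

PP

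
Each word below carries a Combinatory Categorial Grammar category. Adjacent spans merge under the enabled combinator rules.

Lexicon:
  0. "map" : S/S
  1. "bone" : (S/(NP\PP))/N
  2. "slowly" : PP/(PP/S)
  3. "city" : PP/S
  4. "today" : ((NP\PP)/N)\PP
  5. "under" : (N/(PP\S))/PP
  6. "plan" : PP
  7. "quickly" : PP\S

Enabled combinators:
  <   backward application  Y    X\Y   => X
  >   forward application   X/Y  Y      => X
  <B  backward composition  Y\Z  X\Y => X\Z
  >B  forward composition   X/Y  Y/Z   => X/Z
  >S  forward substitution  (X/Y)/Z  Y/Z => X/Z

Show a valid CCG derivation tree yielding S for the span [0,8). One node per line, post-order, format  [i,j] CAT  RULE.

[0,8] S   >
  [0,5] S/N   >B
    [0,1] "map" : S/S
    [1,5] S/N   >S
      [1,2] "bone" : (S/(NP\PP))/N
      [2,5] (NP\PP)/N   <
        [2,4] PP   >
          [2,3] "slowly" : PP/(PP/S)
          [3,4] "city" : PP/S
        [4,5] "today" : ((NP\PP)/N)\PP
  [5,8] N   >
    [5,7] N/(PP\S)   >
      [5,6] "under" : (N/(PP\S))/PP
      [6,7] "plan" : PP
    [7,8] "quickly" : PP\S

[0,1] S/S  lex  "map"
[1,2] (S/(NP\PP))/N  lex  "bone"
[2,3] PP/(PP/S)  lex  "slowly"
[3,4] PP/S  lex  "city"
[2,4] PP  >  k=3
[4,5] ((NP\PP)/N)\PP  lex  "today"
[2,5] (NP\PP)/N  <  k=4
[1,5] S/N  >S  k=2
[0,5] S/N  >B  k=1
[5,6] (N/(PP\S))/PP  lex  "under"
[6,7] PP  lex  "plan"
[5,7] N/(PP\S)  >  k=6
[7,8] PP\S  lex  "quickly"
[5,8] N  >  k=7
[0,8] S  >  k=5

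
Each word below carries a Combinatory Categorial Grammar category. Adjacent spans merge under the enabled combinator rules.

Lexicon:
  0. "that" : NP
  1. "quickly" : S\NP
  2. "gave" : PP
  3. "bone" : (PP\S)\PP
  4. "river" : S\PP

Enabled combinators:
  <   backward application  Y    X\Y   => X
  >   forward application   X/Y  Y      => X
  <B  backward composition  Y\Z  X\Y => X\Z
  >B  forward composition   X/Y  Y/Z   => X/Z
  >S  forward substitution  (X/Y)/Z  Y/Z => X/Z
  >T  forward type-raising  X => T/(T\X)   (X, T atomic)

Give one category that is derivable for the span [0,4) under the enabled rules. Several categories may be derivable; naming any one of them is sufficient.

PP

[0,5] S   <
  [0,4] PP   <
    [0,2] S   <
      [0,1] "that" : NP
      [1,2] "quickly" : S\NP
    [2,4] PP\S   <
      [2,3] "gave" : PP
      [3,4] "bone" : (PP\S)\PP
  [4,5] "river" : S\PP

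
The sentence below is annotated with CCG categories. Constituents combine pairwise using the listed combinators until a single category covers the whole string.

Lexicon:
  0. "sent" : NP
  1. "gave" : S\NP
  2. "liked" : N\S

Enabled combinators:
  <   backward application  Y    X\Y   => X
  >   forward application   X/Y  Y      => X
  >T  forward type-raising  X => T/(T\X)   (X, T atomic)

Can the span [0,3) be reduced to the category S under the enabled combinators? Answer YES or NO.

NP S\NP N\S
CKY chart[0,3] = {N, N/(N\N), NP/(NP\N), PP/(PP\N), S/(S\N)}; S ∉ chart

NO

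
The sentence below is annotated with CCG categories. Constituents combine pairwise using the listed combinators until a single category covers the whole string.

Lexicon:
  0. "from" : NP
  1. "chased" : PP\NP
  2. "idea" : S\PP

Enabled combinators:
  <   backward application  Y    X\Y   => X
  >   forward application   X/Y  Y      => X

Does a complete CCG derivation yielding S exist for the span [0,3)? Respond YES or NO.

YES

[0,3] S   <
  [0,2] PP   <
    [0,1] "from" : NP
    [1,2] "chased" : PP\NP
  [2,3] "idea" : S\PP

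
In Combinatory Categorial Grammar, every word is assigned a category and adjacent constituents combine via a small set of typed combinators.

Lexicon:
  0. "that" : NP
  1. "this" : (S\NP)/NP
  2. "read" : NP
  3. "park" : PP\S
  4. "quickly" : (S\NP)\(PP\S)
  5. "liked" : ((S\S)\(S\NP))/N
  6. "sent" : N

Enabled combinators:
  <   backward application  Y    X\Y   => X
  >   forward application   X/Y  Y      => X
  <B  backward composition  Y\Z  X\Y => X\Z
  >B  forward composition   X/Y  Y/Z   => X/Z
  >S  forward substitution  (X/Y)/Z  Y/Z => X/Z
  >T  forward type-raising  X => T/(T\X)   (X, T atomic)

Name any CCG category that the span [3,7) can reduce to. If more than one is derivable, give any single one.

[0,7] S   <
  [0,1] "that" : NP
  [1,7] S\NP   <B
    [1,3] S\NP   >
      [1,2] "this" : (S\NP)/NP
      [2,3] "read" : NP
    [3,7] S\S   <
      [3,5] S\NP   <
        [3,4] "park" : PP\S
        [4,5] "quickly" : (S\NP)\(PP\S)
      [5,7] (S\S)\(S\NP)   >
        [5,6] "liked" : ((S\S)\(S\NP))/N
        [6,7] "sent" : N

S\S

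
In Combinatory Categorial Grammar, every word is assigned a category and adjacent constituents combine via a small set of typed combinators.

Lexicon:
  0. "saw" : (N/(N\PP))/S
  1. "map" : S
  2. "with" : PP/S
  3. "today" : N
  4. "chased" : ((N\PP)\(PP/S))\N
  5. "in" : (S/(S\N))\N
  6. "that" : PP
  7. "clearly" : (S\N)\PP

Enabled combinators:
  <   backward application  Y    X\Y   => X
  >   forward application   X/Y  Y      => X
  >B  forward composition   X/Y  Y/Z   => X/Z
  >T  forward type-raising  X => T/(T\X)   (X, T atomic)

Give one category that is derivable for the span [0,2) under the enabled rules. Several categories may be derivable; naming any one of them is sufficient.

[0,8] S   >
  [0,6] S/(S\N)   <
    [0,5] N   >
      [0,2] N/(N\PP)   >
        [0,1] "saw" : (N/(N\PP))/S
        [1,2] "map" : S
      [2,5] N\PP   <
        [2,3] "with" : PP/S
        [3,5] (N\PP)\(PP/S)   <
          [3,4] "today" : N
          [4,5] "chased" : ((N\PP)\(PP/S))\N
    [5,6] "in" : (S/(S\N))\N
  [6,8] S\N   <
    [6,7] "that" : PP
    [7,8] "clearly" : (S\N)\PP

N/(N\PP)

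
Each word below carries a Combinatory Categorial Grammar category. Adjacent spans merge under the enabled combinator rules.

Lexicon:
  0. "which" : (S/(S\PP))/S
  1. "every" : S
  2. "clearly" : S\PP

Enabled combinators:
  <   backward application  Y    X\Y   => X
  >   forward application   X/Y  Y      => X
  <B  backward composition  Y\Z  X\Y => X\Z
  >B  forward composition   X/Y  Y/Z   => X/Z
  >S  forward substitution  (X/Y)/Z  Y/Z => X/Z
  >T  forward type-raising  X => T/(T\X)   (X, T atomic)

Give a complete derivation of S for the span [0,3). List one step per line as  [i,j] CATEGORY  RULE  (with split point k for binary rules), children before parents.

[0,1] (S/(S\PP))/S  lex  "which"
[1,2] S  lex  "every"
[0,2] S/(S\PP)  >  k=1
[2,3] S\PP  lex  "clearly"
[0,3] S  >  k=2

[0,3] S   >
  [0,2] S/(S\PP)   >
    [0,1] "which" : (S/(S\PP))/S
    [1,2] "every" : S
  [2,3] "clearly" : S\PP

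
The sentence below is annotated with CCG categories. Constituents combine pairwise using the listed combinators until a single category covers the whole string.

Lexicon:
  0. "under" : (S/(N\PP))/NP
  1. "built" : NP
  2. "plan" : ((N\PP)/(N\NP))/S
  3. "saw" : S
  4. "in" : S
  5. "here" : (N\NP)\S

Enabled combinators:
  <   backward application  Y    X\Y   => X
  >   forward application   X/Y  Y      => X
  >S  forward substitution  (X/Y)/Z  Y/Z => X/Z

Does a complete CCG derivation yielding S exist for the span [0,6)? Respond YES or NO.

[0,6] S   >
  [0,2] S/(N\PP)   >
    [0,1] "under" : (S/(N\PP))/NP
    [1,2] "built" : NP
  [2,6] N\PP   >
    [2,4] (N\PP)/(N\NP)   >
      [2,3] "plan" : ((N\PP)/(N\NP))/S
      [3,4] "saw" : S
    [4,6] N\NP   <
      [4,5] "in" : S
      [5,6] "here" : (N\NP)\S

YES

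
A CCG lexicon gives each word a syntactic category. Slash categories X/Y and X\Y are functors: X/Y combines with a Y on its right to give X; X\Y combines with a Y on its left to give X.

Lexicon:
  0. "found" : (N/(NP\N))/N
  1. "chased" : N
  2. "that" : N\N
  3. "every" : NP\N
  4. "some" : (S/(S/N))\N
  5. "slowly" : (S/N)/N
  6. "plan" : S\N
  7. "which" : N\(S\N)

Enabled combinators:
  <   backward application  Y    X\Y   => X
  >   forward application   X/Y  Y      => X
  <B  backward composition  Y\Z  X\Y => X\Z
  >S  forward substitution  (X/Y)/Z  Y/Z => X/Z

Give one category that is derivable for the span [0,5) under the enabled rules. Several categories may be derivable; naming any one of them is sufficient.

[0,8] S   >
  [0,5] S/(S/N)   <
    [0,4] N   >
      [0,2] N/(NP\N)   >
        [0,1] "found" : (N/(NP\N))/N
        [1,2] "chased" : N
      [2,4] NP\N   <B
        [2,3] "that" : N\N
        [3,4] "every" : NP\N
    [4,5] "some" : (S/(S/N))\N
  [5,8] S/N   >
    [5,6] "slowly" : (S/N)/N
    [6,8] N   <
      [6,7] "plan" : S\N
      [7,8] "which" : N\(S\N)

S/(S/N)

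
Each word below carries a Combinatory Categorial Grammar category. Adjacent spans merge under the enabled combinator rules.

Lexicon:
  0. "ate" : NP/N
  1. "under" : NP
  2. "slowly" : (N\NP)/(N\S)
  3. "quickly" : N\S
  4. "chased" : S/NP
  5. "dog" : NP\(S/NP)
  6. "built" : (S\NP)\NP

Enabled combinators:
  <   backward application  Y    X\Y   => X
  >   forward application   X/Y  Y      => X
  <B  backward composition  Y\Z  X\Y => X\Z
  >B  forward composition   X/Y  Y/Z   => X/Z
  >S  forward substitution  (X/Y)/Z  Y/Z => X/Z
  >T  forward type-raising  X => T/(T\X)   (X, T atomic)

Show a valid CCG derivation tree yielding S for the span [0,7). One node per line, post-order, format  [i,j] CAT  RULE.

[0,7] S   <
  [0,4] NP   >
    [0,1] "ate" : NP/N
    [1,4] N   <
      [1,2] "under" : NP
      [2,4] N\NP   >
        [2,3] "slowly" : (N\NP)/(N\S)
        [3,4] "quickly" : N\S
  [4,7] S\NP   <
    [4,6] NP   <
      [4,5] "chased" : S/NP
      [5,6] "dog" : NP\(S/NP)
    [6,7] "built" : (S\NP)\NP

[0,1] NP/N  lex  "ate"
[1,2] NP  lex  "under"
[2,3] (N\NP)/(N\S)  lex  "slowly"
[3,4] N\S  lex  "quickly"
[2,4] N\NP  >  k=3
[1,4] N  <  k=2
[0,4] NP  >  k=1
[4,5] S/NP  lex  "chased"
[5,6] NP\(S/NP)  lex  "dog"
[4,6] NP  <  k=5
[6,7] (S\NP)\NP  lex  "built"
[4,7] S\NP  <  k=6
[0,7] S  <  k=4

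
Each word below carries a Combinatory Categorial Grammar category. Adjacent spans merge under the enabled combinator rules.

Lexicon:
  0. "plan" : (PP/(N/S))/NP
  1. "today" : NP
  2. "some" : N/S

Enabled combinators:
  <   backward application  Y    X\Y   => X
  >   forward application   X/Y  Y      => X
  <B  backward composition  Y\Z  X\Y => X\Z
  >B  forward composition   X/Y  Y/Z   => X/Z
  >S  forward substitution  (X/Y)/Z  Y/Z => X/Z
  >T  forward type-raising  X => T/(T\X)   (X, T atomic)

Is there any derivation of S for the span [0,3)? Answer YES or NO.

NO

(PP/(N/S))/NP NP N/S
CKY chart[0,3] = {N/(N\PP), NP/(NP\PP), PP, PP/(PP\PP), S/(S\PP)}; S ∉ chart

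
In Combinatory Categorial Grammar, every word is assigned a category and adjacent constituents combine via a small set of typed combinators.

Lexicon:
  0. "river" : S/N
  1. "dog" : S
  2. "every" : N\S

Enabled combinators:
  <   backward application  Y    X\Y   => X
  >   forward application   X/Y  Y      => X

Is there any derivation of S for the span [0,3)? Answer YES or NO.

YES

[0,3] S   >
  [0,1] "river" : S/N
  [1,3] N   <
    [1,2] "dog" : S
    [2,3] "every" : N\S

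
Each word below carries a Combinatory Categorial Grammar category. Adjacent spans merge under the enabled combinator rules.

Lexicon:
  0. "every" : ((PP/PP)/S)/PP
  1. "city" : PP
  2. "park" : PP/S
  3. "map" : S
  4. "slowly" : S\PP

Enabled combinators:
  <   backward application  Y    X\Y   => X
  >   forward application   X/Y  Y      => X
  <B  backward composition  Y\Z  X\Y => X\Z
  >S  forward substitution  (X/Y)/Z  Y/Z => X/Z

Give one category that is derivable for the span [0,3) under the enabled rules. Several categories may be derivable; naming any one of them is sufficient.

PP/S

[0,5] S   <
  [0,4] PP   >
    [0,3] PP/S   >S
      [0,2] (PP/PP)/S   >
        [0,1] "every" : ((PP/PP)/S)/PP
        [1,2] "city" : PP
      [2,3] "park" : PP/S
    [3,4] "map" : S
  [4,5] "slowly" : S\PP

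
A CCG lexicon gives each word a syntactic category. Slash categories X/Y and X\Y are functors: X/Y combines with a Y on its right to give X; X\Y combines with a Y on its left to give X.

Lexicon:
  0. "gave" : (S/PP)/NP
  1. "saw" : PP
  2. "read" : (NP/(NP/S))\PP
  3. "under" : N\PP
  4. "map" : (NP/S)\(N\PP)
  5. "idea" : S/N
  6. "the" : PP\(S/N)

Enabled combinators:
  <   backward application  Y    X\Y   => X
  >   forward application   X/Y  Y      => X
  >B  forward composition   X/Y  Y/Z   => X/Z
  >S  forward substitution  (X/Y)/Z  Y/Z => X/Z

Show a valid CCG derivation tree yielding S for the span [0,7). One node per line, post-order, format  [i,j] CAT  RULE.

[0,1] (S/PP)/NP  lex  "gave"
[1,2] PP  lex  "saw"
[2,3] (NP/(NP/S))\PP  lex  "read"
[1,3] NP/(NP/S)  <  k=2
[3,4] N\PP  lex  "under"
[4,5] (NP/S)\(N\PP)  lex  "map"
[3,5] NP/S  <  k=4
[1,5] NP  >  k=3
[0,5] S/PP  >  k=1
[5,6] S/N  lex  "idea"
[6,7] PP\(S/N)  lex  "the"
[5,7] PP  <  k=6
[0,7] S  >  k=5

[0,7] S   >
  [0,5] S/PP   >
    [0,1] "gave" : (S/PP)/NP
    [1,5] NP   >
      [1,3] NP/(NP/S)   <
        [1,2] "saw" : PP
        [2,3] "read" : (NP/(NP/S))\PP
      [3,5] NP/S   <
        [3,4] "under" : N\PP
        [4,5] "map" : (NP/S)\(N\PP)
  [5,7] PP   <
    [5,6] "idea" : S/N
    [6,7] "the" : PP\(S/N)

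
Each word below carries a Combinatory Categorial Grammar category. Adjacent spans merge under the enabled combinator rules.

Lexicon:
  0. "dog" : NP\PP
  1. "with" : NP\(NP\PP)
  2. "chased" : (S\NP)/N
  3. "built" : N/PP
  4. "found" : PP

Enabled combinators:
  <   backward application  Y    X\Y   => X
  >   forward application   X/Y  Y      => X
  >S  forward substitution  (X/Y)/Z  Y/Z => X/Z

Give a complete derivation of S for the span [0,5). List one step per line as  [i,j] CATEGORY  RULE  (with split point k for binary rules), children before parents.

[0,5] S   <
  [0,2] NP   <
    [0,1] "dog" : NP\PP
    [1,2] "with" : NP\(NP\PP)
  [2,5] S\NP   >
    [2,3] "chased" : (S\NP)/N
    [3,5] N   >
      [3,4] "built" : N/PP
      [4,5] "found" : PP

[0,1] NP\PP  lex  "dog"
[1,2] NP\(NP\PP)  lex  "with"
[0,2] NP  <  k=1
[2,3] (S\NP)/N  lex  "chased"
[3,4] N/PP  lex  "built"
[4,5] PP  lex  "found"
[3,5] N  >  k=4
[2,5] S\NP  >  k=3
[0,5] S  <  k=2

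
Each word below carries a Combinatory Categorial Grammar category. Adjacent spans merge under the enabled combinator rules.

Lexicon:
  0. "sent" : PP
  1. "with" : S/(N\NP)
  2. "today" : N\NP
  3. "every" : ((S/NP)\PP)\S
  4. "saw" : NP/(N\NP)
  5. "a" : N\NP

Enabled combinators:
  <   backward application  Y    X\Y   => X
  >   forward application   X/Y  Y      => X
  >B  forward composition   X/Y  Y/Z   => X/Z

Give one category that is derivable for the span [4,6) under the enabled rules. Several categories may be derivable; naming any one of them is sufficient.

NP

[0,6] S   >
  [0,4] S/NP   <
    [0,1] "sent" : PP
    [1,4] (S/NP)\PP   <
      [1,3] S   >
        [1,2] "with" : S/(N\NP)
        [2,3] "today" : N\NP
      [3,4] "every" : ((S/NP)\PP)\S
  [4,6] NP   >
    [4,5] "saw" : NP/(N\NP)
    [5,6] "a" : N\NP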